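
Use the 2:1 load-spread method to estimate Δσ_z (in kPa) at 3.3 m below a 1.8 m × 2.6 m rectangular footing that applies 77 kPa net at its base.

By the 2:1 method the load spreads at 1 horizontal : 2 vertical, so at depth z the loaded area has grown by z in each plan dimension:
Δσ = qBL/((B+z)(L+z)) = 77×1.8×2.6/((1.8+3.3)(2.6+3.3)) = 11.976 kPa

Δσ_z ≈ 12 kPa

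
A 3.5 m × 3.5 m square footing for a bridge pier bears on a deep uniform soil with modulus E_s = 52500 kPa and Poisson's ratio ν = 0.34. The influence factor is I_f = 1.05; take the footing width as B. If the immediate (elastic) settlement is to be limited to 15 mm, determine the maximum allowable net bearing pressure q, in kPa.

S_e = q·B·(1−ν²)/E_s · I_f  ⇒  q = S_e·E_s / (B·(1−ν²)·I_f).
q = 0.015 × 52500 / (3.5 × 0.8844 × 1.05) = 242.3 kPa

q ≈ 242 kPa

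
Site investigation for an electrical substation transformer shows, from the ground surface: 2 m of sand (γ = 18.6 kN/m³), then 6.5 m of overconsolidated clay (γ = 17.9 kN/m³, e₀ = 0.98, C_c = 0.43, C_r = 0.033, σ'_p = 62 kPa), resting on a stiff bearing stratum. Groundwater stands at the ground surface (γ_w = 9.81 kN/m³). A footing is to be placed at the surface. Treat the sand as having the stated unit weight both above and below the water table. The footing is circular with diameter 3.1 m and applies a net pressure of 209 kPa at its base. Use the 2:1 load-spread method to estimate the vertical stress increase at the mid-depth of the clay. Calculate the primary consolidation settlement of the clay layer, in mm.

Mid-depth of clay below the ground surface: z = 2 + 6.5/2 = 5.25 m.
Total vertical stress at mid-clay: σ_v = 18.6×2 + 17.9×3.25 = 95.375 kPa.
Pore pressure: u = 9.81×(5.25 − 0) = 51.503 kPa.
Initial effective stress: σ'_0 = σ_v − u = 95.375 − 51.503 = 43.872 kPa.
Stress increase at mid-clay by the 2:1 spreading method:
Δσ ≈ qD²/(D+z)² = 209×3.1²/(3.1+5.25)² = 28.807 kPa
Final effective stress: σ'_f = 43.872 + 28.807 = 72.679 kPa.
σ'_f = 72.679 > σ'_p = 62 kPa, so the stress path crosses the preconsolidation pressure — recompression up to σ'_p, then virgin compression beyond:
S_c = H/(1+e₀)·[C_r·log₁₀(σ'_p/σ'_0) + C_c·log₁₀(σ'_f/σ'_p)]
    = 6.5/1.98 × [0.033×log₁₀(62/43.872) + 0.43×log₁₀(72.679/62)]
    = 3.2828 × [0.0049567 + 0.029677] = 0.1137 m

S_c ≈ 114 mm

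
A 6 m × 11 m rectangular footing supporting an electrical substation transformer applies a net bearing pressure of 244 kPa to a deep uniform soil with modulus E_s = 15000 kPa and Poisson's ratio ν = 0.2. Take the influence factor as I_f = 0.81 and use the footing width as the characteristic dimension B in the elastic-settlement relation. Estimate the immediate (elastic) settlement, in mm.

S_e ≈ 75.9 mm

Immediate (elastic) settlement: S_e = q·B·(1−ν²)/E_s · I_f.
S_e = 244 × 6 × (1 − 0.2²) / 15000 × 0.81
    = 244 × 6 × 0.96 / 15000 × 0.81
    = 0.07589 m = 75.89 mm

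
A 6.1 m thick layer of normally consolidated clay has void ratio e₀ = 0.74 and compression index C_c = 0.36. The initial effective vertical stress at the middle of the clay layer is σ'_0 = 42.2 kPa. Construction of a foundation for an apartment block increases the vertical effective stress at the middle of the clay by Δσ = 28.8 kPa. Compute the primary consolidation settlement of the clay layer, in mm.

S_c ≈ 285 mm

Final effective stress: σ'_f = σ'_0 + Δσ = 42.2 + 28.8 = 71 kPa.
Normally consolidated clay, so the full stress increment lies on the virgin compression line:
S_c = C_c·H/(1+e₀)·log₁₀(σ'_f/σ'_0) = 0.36×6.1/(1+0.74)×log₁₀(71/42.2)
    = 1.2621 × 0.22595 = 0.2852 m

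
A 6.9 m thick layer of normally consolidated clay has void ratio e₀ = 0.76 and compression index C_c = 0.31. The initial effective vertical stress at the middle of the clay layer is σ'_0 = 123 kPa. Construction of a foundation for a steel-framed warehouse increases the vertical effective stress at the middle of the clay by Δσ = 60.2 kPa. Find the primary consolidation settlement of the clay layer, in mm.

S_c ≈ 210 mm

Final effective stress: σ'_f = σ'_0 + Δσ = 123 + 60.2 = 183.2 kPa.
Normally consolidated clay, so the full stress increment lies on the virgin compression line:
S_c = C_c·H/(1+e₀)·log₁₀(σ'_f/σ'_0) = 0.31×6.9/(1+0.76)×log₁₀(183.2/123)
    = 1.2153 × 0.17302 = 0.2103 m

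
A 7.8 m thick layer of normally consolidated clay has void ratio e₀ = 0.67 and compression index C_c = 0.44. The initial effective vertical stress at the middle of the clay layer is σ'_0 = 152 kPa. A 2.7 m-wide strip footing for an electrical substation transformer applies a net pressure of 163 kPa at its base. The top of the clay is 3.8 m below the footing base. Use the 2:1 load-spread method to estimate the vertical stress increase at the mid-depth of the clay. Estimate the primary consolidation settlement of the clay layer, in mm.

S_c ≈ 219 mm

Mid-depth of clay below the footing base: z = 3.8 + 7.8/2 = 7.7 m.
Stress increase at mid-clay by the 2:1 spreading method:
Δσ = qB/(B+z) = 163×2.7/(2.7+7.7) = 42.317 kPa
Final effective stress: σ'_f = σ'_0 + Δσ = 152 + 42.317 = 194.32 kPa.
Normally consolidated clay, so the full stress increment lies on the virgin compression line:
S_c = C_c·H/(1+e₀)·log₁₀(σ'_f/σ'_0) = 0.44×7.8/(1+0.67)×log₁₀(194.32/152)
    = 2.0551 × 0.10667 = 0.2192 m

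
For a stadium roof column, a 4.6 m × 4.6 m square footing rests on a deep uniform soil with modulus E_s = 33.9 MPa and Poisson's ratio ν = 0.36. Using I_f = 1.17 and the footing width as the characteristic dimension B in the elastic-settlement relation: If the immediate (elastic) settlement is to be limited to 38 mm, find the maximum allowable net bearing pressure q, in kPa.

q ≈ 275 kPa

E_s = 33.9 MPa = 33900 kPa.
S_e = q·B·(1−ν²)/E_s · I_f  ⇒  q = S_e·E_s / (B·(1−ν²)·I_f).
q = 0.038 × 33900 / (4.6 × 0.8704 × 1.17) = 275 kPa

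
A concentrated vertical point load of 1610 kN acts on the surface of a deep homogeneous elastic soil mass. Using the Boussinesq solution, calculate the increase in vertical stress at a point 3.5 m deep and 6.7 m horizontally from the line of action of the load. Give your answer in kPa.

Δσ_z ≈ 1.34 kPa

Boussinesq vertical stress below a point load on an elastic half-space:
Δσ_z = 3P/(2πz²) · [1 + (r/z)²]^(−5/2)
r/z = 6.7/3.5 = 1.9143; [1+(r/z)²]^(−5/2) = 0.021281.
Δσ_z = 3×1610/(2π×3.5²) × 0.021281 = 62.753 × 0.021281 = 1.335 kPa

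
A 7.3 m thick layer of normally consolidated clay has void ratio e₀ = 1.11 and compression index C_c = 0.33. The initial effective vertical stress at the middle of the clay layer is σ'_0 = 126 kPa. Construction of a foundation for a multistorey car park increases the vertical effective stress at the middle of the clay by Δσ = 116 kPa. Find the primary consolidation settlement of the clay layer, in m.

S_c ≈ 0.324 m

Final effective stress: σ'_f = σ'_0 + Δσ = 126 + 116 = 242 kPa.
Normally consolidated clay, so the full stress increment lies on the virgin compression line:
S_c = C_c·H/(1+e₀)·log₁₀(σ'_f/σ'_0) = 0.33×7.3/(1+1.11)×log₁₀(242/126)
    = 1.1417 × 0.28344 = 0.3236 m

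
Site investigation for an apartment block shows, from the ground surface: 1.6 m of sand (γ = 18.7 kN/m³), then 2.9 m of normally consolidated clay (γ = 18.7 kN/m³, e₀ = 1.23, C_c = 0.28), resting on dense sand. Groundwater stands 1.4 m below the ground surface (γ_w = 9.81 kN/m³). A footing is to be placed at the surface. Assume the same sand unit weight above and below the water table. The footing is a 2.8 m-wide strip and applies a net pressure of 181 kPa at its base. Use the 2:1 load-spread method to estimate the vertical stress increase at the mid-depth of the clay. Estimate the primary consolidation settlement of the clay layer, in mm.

Mid-depth of clay below the ground surface: z = 1.6 + 2.9/2 = 3.05 m.
Total vertical stress at mid-clay: σ_v = 18.7×1.6 + 18.7×1.45 = 57.035 kPa.
Pore pressure: u = 9.81×(3.05 − 1.4) = 16.186 kPa.
Initial effective stress: σ'_0 = σ_v − u = 57.035 − 16.186 = 40.849 kPa.
Stress increase at mid-clay by the 2:1 spreading method:
Δσ = qB/(B+z) = 181×2.8/(2.8+3.05) = 86.632 kPa
Final effective stress: σ'_f = σ'_0 + Δσ = 40.849 + 86.632 = 127.48 kPa.
Normally consolidated clay, so the full stress increment lies on the virgin compression line:
S_c = C_c·H/(1+e₀)·log₁₀(σ'_f/σ'_0) = 0.28×2.9/(1+1.23)×log₁₀(127.48/40.849)
    = 0.36413 × 0.49426 = 0.18 m

S_c ≈ 180 mm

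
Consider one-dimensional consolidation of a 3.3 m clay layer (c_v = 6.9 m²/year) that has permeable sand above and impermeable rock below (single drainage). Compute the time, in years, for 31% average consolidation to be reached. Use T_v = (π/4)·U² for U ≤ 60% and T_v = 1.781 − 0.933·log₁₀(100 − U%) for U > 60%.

t ≈ 0.119 years

Drainage path length: H_d = H = 3.3 m (single drainage).
U ≤ 60%: T_v = (π/4)·U² = (π/4)×0.31² = 0.075477.
t = T_v·H_d²/c_v = 0.075477×3.3²/6.9 = 0.1191 years.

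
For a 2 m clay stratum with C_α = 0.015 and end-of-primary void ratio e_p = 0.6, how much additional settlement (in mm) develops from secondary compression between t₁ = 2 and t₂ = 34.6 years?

Secondary compression: S_s = C_α·H/(1+e_p)·log₁₀(t₂/t₁)
S_s = 0.015×2/(1+0.6)×log₁₀(34.6/2)
    = 0.01875 × 1.238 = 0.02321 m

S_s ≈ 23.2 mm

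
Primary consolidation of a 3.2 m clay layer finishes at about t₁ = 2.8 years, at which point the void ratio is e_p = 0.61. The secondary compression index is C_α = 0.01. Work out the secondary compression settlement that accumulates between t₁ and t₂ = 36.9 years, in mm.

S_s ≈ 22.3 mm

Secondary compression: S_s = C_α·H/(1+e_p)·log₁₀(t₂/t₁)
S_s = 0.01×3.2/(1+0.61)×log₁₀(36.9/2.8)
    = 0.01988 × 1.12 = 0.02226 m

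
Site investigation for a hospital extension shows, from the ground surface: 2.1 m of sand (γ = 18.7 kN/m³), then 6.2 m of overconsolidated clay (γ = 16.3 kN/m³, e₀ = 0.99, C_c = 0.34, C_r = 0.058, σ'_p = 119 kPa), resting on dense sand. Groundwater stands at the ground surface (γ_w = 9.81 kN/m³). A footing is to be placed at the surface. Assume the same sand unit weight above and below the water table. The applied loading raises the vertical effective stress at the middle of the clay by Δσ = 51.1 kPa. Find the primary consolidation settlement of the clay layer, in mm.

S_c ≈ 66 mm

Mid-depth of clay below the ground surface: z = 2.1 + 6.2/2 = 5.2 m.
Total vertical stress at mid-clay: σ_v = 18.7×2.1 + 16.3×3.1 = 89.8 kPa.
Pore pressure: u = 9.81×(5.2 − 0) = 51.012 kPa.
Initial effective stress: σ'_0 = σ_v − u = 89.8 − 51.012 = 38.788 kPa.
Final effective stress: σ'_f = 38.788 + 51.1 = 89.888 kPa.
σ'_f = 89.888 ≤ σ'_p = 119 kPa, so the clay remains overconsolidated and only the recompression index applies:
S_c = C_r·H/(1+e₀)·log₁₀(σ'_f/σ'_0) = 0.058×6.2/1.99×log₁₀(89.888/38.788)
    = 0.1807 × 0.365 = 0.06596 m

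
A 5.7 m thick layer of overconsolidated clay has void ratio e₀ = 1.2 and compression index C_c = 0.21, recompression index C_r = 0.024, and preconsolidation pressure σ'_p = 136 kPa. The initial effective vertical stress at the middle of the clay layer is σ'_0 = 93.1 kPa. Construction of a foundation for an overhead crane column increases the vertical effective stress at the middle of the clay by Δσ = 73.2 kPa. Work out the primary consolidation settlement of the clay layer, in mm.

Final effective stress: σ'_f = 93.1 + 73.2 = 166.3 kPa.
σ'_f = 166.3 > σ'_p = 136 kPa, so the stress path crosses the preconsolidation pressure — recompression up to σ'_p, then virgin compression beyond:
S_c = H/(1+e₀)·[C_r·log₁₀(σ'_p/σ'_0) + C_c·log₁₀(σ'_f/σ'_p)]
    = 5.7/2.2 × [0.024×log₁₀(136/93.1) + 0.21×log₁₀(166.3/136)]
    = 2.5909 × [0.0039501 + 0.018344] = 0.05776 m

S_c ≈ 57.8 mm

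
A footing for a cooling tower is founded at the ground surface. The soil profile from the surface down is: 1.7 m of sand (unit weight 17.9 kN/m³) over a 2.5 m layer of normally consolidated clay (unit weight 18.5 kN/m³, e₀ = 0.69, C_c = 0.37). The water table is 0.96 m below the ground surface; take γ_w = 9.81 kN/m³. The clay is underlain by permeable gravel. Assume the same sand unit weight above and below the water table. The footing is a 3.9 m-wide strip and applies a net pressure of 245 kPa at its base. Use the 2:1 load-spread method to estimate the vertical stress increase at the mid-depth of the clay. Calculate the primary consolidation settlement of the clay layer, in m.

S_c ≈ 0.387 m

Mid-depth of clay below the ground surface: z = 1.7 + 2.5/2 = 2.95 m.
Total vertical stress at mid-clay: σ_v = 17.9×1.7 + 18.5×1.25 = 53.555 kPa.
Pore pressure: u = 9.81×(2.95 − 0.96) = 19.522 kPa.
Initial effective stress: σ'_0 = σ_v − u = 53.555 − 19.522 = 34.033 kPa.
Stress increase at mid-clay by the 2:1 spreading method:
Δσ = qB/(B+z) = 245×3.9/(3.9+2.95) = 139.49 kPa
Final effective stress: σ'_f = σ'_0 + Δσ = 34.033 + 139.49 = 173.52 kPa.
Normally consolidated clay, so the full stress increment lies on the virgin compression line:
S_c = C_c·H/(1+e₀)·log₁₀(σ'_f/σ'_0) = 0.37×2.5/(1+0.69)×log₁₀(173.52/34.033)
    = 0.54734 × 0.70745 = 0.3872 m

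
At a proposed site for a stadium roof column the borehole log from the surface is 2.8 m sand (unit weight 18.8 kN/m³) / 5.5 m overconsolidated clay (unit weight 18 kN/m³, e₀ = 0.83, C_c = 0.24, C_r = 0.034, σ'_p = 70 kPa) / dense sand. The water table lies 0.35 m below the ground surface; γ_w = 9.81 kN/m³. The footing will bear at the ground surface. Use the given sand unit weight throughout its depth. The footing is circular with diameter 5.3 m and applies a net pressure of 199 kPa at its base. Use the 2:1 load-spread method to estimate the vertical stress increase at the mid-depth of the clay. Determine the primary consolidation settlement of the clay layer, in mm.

S_c ≈ 121 mm

Mid-depth of clay below the ground surface: z = 2.8 + 5.5/2 = 5.55 m.
Total vertical stress at mid-clay: σ_v = 18.8×2.8 + 18×2.75 = 102.14 kPa.
Pore pressure: u = 9.81×(5.55 − 0.35) = 51.012 kPa.
Initial effective stress: σ'_0 = σ_v − u = 102.14 − 51.012 = 51.128 kPa.
Stress increase at mid-clay by the 2:1 spreading method:
Δσ ≈ qD²/(D+z)² = 199×5.3²/(5.3+5.55)² = 47.484 kPa
Final effective stress: σ'_f = 51.128 + 47.484 = 98.612 kPa.
σ'_f = 98.612 > σ'_p = 70 kPa, so the stress path crosses the preconsolidation pressure — recompression up to σ'_p, then virgin compression beyond:
S_c = H/(1+e₀)·[C_r·log₁₀(σ'_p/σ'_0) + C_c·log₁₀(σ'_f/σ'_p)]
    = 5.5/1.83 × [0.034×log₁₀(70/51.128) + 0.24×log₁₀(98.612/70)]
    = 3.0055 × [0.0046389 + 0.03572] = 0.1213 m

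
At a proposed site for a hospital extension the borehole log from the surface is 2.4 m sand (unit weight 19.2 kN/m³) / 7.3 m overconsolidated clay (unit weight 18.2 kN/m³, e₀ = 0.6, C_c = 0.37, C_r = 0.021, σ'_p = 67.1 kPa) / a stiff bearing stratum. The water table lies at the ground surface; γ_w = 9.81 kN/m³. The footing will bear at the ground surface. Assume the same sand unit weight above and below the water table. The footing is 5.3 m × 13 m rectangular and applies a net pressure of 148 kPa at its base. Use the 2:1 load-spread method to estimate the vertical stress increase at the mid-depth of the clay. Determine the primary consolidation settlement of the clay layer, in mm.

S_c ≈ 305 mm

Mid-depth of clay below the ground surface: z = 2.4 + 7.3/2 = 6.05 m.
Total vertical stress at mid-clay: σ_v = 19.2×2.4 + 18.2×3.65 = 112.51 kPa.
Pore pressure: u = 9.81×(6.05 − 0) = 59.351 kPa.
Initial effective stress: σ'_0 = σ_v − u = 112.51 − 59.351 = 53.159 kPa.
Stress increase at mid-clay by the 2:1 spreading method:
Δσ = qBL/((B+z)(L+z)) = 148×5.3×13/((5.3+6.05)(13+6.05)) = 47.162 kPa
Final effective stress: σ'_f = 53.159 + 47.162 = 100.32 kPa.
σ'_f = 100.32 > σ'_p = 67.1 kPa, so the stress path crosses the preconsolidation pressure — recompression up to σ'_p, then virgin compression beyond:
S_c = H/(1+e₀)·[C_r·log₁₀(σ'_p/σ'_0) + C_c·log₁₀(σ'_f/σ'_p)]
    = 7.3/1.6 × [0.021×log₁₀(67.1/53.159) + 0.37×log₁₀(100.32/67.1)]
    = 4.5625 × [0.0021241 + 0.064626] = 0.3045 m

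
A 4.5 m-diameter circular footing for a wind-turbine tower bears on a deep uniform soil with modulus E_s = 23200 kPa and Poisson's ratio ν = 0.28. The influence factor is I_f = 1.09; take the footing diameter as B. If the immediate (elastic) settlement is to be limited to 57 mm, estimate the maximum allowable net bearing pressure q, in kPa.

q ≈ 293 kPa

S_e = q·B·(1−ν²)/E_s · I_f  ⇒  q = S_e·E_s / (B·(1−ν²)·I_f).
q = 0.057 × 23200 / (4.5 × 0.9216 × 1.09) = 292.5 kPa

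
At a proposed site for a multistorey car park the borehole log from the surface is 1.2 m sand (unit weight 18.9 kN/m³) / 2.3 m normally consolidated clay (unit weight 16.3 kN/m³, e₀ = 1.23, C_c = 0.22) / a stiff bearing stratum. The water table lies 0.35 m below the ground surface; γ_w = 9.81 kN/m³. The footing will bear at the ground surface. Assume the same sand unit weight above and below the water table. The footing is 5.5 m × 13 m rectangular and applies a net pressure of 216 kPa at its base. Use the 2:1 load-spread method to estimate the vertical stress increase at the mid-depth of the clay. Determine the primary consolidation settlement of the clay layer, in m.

Mid-depth of clay below the ground surface: z = 1.2 + 2.3/2 = 2.35 m.
Total vertical stress at mid-clay: σ_v = 18.9×1.2 + 16.3×1.15 = 41.425 kPa.
Pore pressure: u = 9.81×(2.35 − 0.35) = 19.62 kPa.
Initial effective stress: σ'_0 = σ_v − u = 41.425 − 19.62 = 21.805 kPa.
Stress increase at mid-clay by the 2:1 spreading method:
Δσ = qBL/((B+z)(L+z)) = 216×5.5×13/((5.5+2.35)(13+2.35)) = 128.17 kPa
Final effective stress: σ'_f = σ'_0 + Δσ = 21.805 + 128.17 = 149.97 kPa.
Normally consolidated clay, so the full stress increment lies on the virgin compression line:
S_c = C_c·H/(1+e₀)·log₁₀(σ'_f/σ'_0) = 0.22×2.3/(1+1.23)×log₁₀(149.97/21.805)
    = 0.22691 × 0.83745 = 0.19 m

S_c ≈ 0.19 m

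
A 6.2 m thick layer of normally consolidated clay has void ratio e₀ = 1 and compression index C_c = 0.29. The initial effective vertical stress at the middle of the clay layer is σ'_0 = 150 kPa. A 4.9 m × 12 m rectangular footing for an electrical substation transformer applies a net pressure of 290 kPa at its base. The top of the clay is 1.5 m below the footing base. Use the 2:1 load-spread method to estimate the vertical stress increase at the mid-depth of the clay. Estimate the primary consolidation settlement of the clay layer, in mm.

S_c ≈ 212 mm

Mid-depth of clay below the footing base: z = 1.5 + 6.2/2 = 4.6 m.
Stress increase at mid-clay by the 2:1 spreading method:
Δσ = qBL/((B+z)(L+z)) = 290×4.9×12/((4.9+4.6)(12+4.6)) = 108.13 kPa
Final effective stress: σ'_f = σ'_0 + Δσ = 150 + 108.13 = 258.13 kPa.
Normally consolidated clay, so the full stress increment lies on the virgin compression line:
S_c = C_c·H/(1+e₀)·log₁₀(σ'_f/σ'_0) = 0.29×6.2/(1+1)×log₁₀(258.13/150)
    = 0.899 × 0.23575 = 0.2119 m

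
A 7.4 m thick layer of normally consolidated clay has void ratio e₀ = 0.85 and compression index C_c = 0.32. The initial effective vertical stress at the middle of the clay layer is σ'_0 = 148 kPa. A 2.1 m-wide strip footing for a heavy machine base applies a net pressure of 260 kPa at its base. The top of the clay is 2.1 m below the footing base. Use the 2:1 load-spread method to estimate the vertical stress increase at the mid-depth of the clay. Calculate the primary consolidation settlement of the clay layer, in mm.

Mid-depth of clay below the footing base: z = 2.1 + 7.4/2 = 5.8 m.
Stress increase at mid-clay by the 2:1 spreading method:
Δσ = qB/(B+z) = 260×2.1/(2.1+5.8) = 69.114 kPa
Final effective stress: σ'_f = σ'_0 + Δσ = 148 + 69.114 = 217.11 kPa.
Normally consolidated clay, so the full stress increment lies on the virgin compression line:
S_c = C_c·H/(1+e₀)·log₁₀(σ'_f/σ'_0) = 0.32×7.4/(1+0.85)×log₁₀(217.11/148)
    = 1.28 × 0.16642 = 0.213 m

S_c ≈ 213 mm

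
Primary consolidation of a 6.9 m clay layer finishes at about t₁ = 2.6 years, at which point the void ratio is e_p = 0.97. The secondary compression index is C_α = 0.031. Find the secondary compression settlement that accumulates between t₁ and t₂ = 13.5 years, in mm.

Secondary compression: S_s = C_α·H/(1+e_p)·log₁₀(t₂/t₁)
S_s = 0.031×6.9/(1+0.97)×log₁₀(13.5/2.6)
    = 0.1086 × 0.7154 = 0.07767 m

S_s ≈ 77.7 mm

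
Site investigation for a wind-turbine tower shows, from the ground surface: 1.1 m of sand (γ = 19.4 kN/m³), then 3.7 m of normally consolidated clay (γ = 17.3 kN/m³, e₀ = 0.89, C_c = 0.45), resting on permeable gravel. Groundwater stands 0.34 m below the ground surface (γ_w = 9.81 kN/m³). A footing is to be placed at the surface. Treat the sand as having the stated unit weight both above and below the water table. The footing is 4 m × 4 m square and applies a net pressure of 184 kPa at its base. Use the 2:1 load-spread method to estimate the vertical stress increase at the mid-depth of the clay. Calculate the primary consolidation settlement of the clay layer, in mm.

Mid-depth of clay below the ground surface: z = 1.1 + 3.7/2 = 2.95 m.
Total vertical stress at mid-clay: σ_v = 19.4×1.1 + 17.3×1.85 = 53.345 kPa.
Pore pressure: u = 9.81×(2.95 − 0.34) = 25.604 kPa.
Initial effective stress: σ'_0 = σ_v − u = 53.345 − 25.604 = 27.741 kPa.
Stress increase at mid-clay by the 2:1 spreading method:
Δσ = qBL/((B+z)(L+z)) = 184×4×4/((4+2.95)(4+2.95)) = 60.949 kPa
Final effective stress: σ'_f = σ'_0 + Δσ = 27.741 + 60.949 = 88.69 kPa.
Normally consolidated clay, so the full stress increment lies on the virgin compression line:
S_c = C_c·H/(1+e₀)·log₁₀(σ'_f/σ'_0) = 0.45×3.7/(1+0.89)×log₁₀(88.69/27.741)
    = 0.88095 × 0.50475 = 0.4447 m

S_c ≈ 445 mm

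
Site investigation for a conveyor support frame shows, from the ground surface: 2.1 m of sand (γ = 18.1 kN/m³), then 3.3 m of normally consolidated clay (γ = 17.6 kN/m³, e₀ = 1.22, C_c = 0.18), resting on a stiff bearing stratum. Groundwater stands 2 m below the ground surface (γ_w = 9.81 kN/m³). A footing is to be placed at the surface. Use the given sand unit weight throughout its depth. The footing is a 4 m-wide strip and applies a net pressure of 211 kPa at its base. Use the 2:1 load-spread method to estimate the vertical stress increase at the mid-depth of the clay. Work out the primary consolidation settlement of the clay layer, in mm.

S_c ≈ 135 mm

Mid-depth of clay below the ground surface: z = 2.1 + 3.3/2 = 3.75 m.
Total vertical stress at mid-clay: σ_v = 18.1×2.1 + 17.6×1.65 = 67.05 kPa.
Pore pressure: u = 9.81×(3.75 − 2) = 17.168 kPa.
Initial effective stress: σ'_0 = σ_v − u = 67.05 − 17.168 = 49.882 kPa.
Stress increase at mid-clay by the 2:1 spreading method:
Δσ = qB/(B+z) = 211×4/(4+3.75) = 108.9 kPa
Final effective stress: σ'_f = σ'_0 + Δσ = 49.882 + 108.9 = 158.78 kPa.
Normally consolidated clay, so the full stress increment lies on the virgin compression line:
S_c = C_c·H/(1+e₀)·log₁₀(σ'_f/σ'_0) = 0.18×3.3/(1+1.22)×log₁₀(158.78/49.882)
    = 0.26757 × 0.50285 = 0.1345 m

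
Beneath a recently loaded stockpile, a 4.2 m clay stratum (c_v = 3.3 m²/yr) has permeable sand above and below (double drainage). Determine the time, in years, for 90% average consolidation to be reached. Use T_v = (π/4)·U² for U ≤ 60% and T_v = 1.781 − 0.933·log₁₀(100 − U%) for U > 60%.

Drainage path length: H_d = H/2 = 2.1 m (double drainage).
U > 60%: T_v = 1.781 − 0.933·log₁₀(100 − 90) = 0.848.
t = T_v·H_d²/c_v = 0.848×2.1²/3.3 = 1.133 years.

t ≈ 1.13 years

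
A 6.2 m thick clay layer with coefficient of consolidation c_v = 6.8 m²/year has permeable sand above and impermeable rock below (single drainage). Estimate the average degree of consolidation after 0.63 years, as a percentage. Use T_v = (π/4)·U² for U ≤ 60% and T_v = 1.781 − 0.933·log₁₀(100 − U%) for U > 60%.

Drainage path length: H_d = H = 6.2 m (single drainage).
T_v = c_v·t/H_d² = 6.8×0.63/6.2² = 0.11145.
T_v = 0.11145 corresponds to the U ≤ 60% branch:
U = √(4T_v/π) = 0.3767

U ≈ 37.7 %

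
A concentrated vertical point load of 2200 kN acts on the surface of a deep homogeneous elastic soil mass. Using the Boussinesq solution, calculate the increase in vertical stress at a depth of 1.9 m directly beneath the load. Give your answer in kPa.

Boussinesq vertical stress below a point load on an elastic half-space:
Δσ_z = 3P/(2πz²) · [1 + (r/z)²]^(−5/2)
r/z = 0/1.9 = 0; [1+(r/z)²]^(−5/2) = 1.
Δσ_z = 3×2200/(2π×1.9²) × 1 = 290.98 × 1 = 291 kPa

Δσ_z ≈ 291 kPa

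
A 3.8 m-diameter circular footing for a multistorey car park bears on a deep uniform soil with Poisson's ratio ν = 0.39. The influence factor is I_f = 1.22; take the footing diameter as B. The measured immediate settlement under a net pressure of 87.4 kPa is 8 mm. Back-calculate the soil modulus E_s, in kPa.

S_e = q·B·(1−ν²)/E_s · I_f  ⇒  E_s = q·B·(1−ν²)·I_f / S_e.
E_s = 87.4 × 3.8 × 0.8479 × 1.22 / 0.008 = 42940 kPa

E_s ≈ 42900 kPa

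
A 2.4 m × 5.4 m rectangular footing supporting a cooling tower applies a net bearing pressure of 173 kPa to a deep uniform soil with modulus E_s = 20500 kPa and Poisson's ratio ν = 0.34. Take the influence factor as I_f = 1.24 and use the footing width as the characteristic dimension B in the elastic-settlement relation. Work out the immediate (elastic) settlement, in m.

S_e ≈ 0.0222 m

Immediate (elastic) settlement: S_e = q·B·(1−ν²)/E_s · I_f.
S_e = 173 × 2.4 × (1 − 0.34²) / 20500 × 1.24
    = 173 × 2.4 × 0.8844 / 20500 × 1.24
    = 0.02221 m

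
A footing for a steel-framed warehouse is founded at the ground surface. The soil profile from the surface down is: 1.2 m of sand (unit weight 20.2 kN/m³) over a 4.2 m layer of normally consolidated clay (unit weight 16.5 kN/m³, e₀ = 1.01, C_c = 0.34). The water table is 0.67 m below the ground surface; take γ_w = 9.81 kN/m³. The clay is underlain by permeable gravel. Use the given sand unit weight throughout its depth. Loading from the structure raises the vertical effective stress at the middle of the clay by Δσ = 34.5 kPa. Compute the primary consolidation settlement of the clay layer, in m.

S_c ≈ 0.22 m

Mid-depth of clay below the ground surface: z = 1.2 + 4.2/2 = 3.3 m.
Total vertical stress at mid-clay: σ_v = 20.2×1.2 + 16.5×2.1 = 58.89 kPa.
Pore pressure: u = 9.81×(3.3 − 0.67) = 25.8 kPa.
Initial effective stress: σ'_0 = σ_v − u = 58.89 − 25.8 = 33.09 kPa.
Final effective stress: σ'_f = σ'_0 + Δσ = 33.09 + 34.5 = 67.59 kPa.
Normally consolidated clay, so the full stress increment lies on the virgin compression line:
S_c = C_c·H/(1+e₀)·log₁₀(σ'_f/σ'_0) = 0.34×4.2/(1+1.01)×log₁₀(67.59/33.09)
    = 0.71045 × 0.31019 = 0.2204 m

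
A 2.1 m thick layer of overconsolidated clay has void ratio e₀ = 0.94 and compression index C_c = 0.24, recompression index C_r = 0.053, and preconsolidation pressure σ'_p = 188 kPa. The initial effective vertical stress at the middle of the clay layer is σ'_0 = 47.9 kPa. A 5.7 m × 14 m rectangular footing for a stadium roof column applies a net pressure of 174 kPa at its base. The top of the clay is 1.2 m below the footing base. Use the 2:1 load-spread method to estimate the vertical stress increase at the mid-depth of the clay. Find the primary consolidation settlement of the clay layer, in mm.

Mid-depth of clay below the footing base: z = 1.2 + 2.1/2 = 2.25 m.
Stress increase at mid-clay by the 2:1 spreading method:
Δσ = qBL/((B+z)(L+z)) = 174×5.7×14/((5.7+2.25)(14+2.25)) = 107.48 kPa
Final effective stress: σ'_f = 47.9 + 107.48 = 155.38 kPa.
σ'_f = 155.38 ≤ σ'_p = 188 kPa, so the clay remains overconsolidated and only the recompression index applies:
S_c = C_r·H/(1+e₀)·log₁₀(σ'_f/σ'_0) = 0.053×2.1/1.94×log₁₀(155.38/47.9)
    = 0.057372 × 0.51106 = 0.02932 m

S_c ≈ 29.3 mm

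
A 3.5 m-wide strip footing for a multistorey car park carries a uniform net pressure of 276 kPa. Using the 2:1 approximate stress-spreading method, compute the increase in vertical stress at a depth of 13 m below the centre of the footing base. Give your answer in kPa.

By the 2:1 method the load spreads at 1 horizontal : 2 vertical, so at depth z the loaded area has grown by z in each plan dimension:
Δσ = qB/(B+z) = 276×3.5/(3.5+13) = 58.545 kPa

Δσ_z ≈ 58.5 kPa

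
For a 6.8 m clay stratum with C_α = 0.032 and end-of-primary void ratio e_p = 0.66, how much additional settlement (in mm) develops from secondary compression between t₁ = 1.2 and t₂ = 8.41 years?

S_s ≈ 111 mm

Secondary compression: S_s = C_α·H/(1+e_p)·log₁₀(t₂/t₁)
S_s = 0.032×6.8/(1+0.66)×log₁₀(8.41/1.2)
    = 0.1311 × 0.8456 = 0.1108 m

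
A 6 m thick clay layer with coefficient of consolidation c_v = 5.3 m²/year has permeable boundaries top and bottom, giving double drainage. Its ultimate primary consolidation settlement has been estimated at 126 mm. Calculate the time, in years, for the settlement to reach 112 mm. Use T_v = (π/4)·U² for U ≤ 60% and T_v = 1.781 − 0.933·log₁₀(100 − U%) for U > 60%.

Drainage path length: H_d = H/2 = 3 m (double drainage).
U = S(t)/S_ult = 112/126 = 0.8889.
U > 60%: T_v = 1.781 − 0.933·log₁₀(100 − 88.889) = 0.80531.
t = T_v·H_d²/c_v = 0.80531×3²/5.3 = 1.368 years.

t ≈ 1.37 years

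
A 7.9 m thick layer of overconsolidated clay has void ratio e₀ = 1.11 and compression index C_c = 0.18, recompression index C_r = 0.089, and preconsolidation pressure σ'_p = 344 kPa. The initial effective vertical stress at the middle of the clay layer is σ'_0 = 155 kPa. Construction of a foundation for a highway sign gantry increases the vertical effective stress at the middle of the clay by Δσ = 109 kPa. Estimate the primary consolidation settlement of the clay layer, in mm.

S_c ≈ 77.1 mm

Final effective stress: σ'_f = 155 + 109 = 264 kPa.
σ'_f = 264 ≤ σ'_p = 344 kPa, so the clay remains overconsolidated and only the recompression index applies:
S_c = C_r·H/(1+e₀)·log₁₀(σ'_f/σ'_0) = 0.089×7.9/2.11×log₁₀(264/155)
    = 0.33322 × 0.23127 = 0.07706 m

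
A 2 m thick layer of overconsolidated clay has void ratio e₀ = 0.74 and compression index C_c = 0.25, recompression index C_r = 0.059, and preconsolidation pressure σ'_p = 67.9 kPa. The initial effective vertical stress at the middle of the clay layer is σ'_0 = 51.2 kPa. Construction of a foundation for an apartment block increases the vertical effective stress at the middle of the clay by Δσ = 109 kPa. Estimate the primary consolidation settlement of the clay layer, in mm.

Final effective stress: σ'_f = 51.2 + 109 = 160.2 kPa.
σ'_f = 160.2 > σ'_p = 67.9 kPa, so the stress path crosses the preconsolidation pressure — recompression up to σ'_p, then virgin compression beyond:
S_c = H/(1+e₀)·[C_r·log₁₀(σ'_p/σ'_0) + C_c·log₁₀(σ'_f/σ'_p)]
    = 2/1.74 × [0.059×log₁₀(67.9/51.2) + 0.25×log₁₀(160.2/67.9)]
    = 1.1494 × [0.0072334 + 0.093198] = 0.1154 m

S_c ≈ 115 mm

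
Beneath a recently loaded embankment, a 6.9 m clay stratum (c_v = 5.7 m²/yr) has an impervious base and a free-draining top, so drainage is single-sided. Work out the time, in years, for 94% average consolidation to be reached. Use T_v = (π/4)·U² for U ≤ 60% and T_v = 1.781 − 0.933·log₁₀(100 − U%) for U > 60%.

t ≈ 8.81 years

Drainage path length: H_d = H = 6.9 m (single drainage).
U > 60%: T_v = 1.781 − 0.933·log₁₀(100 − 94) = 1.055.
t = T_v·H_d²/c_v = 1.055×6.9²/5.7 = 8.812 years.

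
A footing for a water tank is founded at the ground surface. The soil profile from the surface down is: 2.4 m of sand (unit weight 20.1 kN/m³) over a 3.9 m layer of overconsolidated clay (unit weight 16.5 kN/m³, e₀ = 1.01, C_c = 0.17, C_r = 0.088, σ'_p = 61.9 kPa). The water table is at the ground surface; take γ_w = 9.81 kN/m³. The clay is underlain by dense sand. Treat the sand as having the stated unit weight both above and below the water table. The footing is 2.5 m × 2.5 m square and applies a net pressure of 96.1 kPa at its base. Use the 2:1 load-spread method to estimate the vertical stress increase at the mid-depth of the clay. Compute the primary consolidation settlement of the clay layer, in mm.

S_c ≈ 21.7 mm

Mid-depth of clay below the ground surface: z = 2.4 + 3.9/2 = 4.35 m.
Total vertical stress at mid-clay: σ_v = 20.1×2.4 + 16.5×1.95 = 80.415 kPa.
Pore pressure: u = 9.81×(4.35 − 0) = 42.673 kPa.
Initial effective stress: σ'_0 = σ_v − u = 80.415 − 42.673 = 37.742 kPa.
Stress increase at mid-clay by the 2:1 spreading method:
Δσ = qBL/((B+z)(L+z)) = 96.1×2.5×2.5/((2.5+4.35)(2.5+4.35)) = 12.8 kPa
Final effective stress: σ'_f = 37.742 + 12.8 = 50.542 kPa.
σ'_f = 50.542 ≤ σ'_p = 61.9 kPa, so the clay remains overconsolidated and only the recompression index applies:
S_c = C_r·H/(1+e₀)·log₁₀(σ'_f/σ'_0) = 0.088×3.9/2.01×log₁₀(50.542/37.742)
    = 0.17075 × 0.12683 = 0.02166 m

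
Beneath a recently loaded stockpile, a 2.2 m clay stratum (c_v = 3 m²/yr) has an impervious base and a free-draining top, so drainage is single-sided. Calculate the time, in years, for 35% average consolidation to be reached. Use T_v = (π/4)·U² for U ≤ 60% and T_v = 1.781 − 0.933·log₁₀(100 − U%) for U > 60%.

Drainage path length: H_d = H = 2.2 m (single drainage).
U ≤ 60%: T_v = (π/4)·U² = (π/4)×0.35² = 0.096211.
t = T_v·H_d²/c_v = 0.096211×2.2²/3 = 0.1552 years.

t ≈ 0.155 years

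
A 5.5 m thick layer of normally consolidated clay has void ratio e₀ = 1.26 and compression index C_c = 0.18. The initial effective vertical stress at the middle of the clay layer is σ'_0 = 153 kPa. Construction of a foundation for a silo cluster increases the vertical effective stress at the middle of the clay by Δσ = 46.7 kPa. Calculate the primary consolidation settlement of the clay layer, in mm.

S_c ≈ 50.7 mm

Final effective stress: σ'_f = σ'_0 + Δσ = 153 + 46.7 = 199.7 kPa.
Normally consolidated clay, so the full stress increment lies on the virgin compression line:
S_c = C_c·H/(1+e₀)·log₁₀(σ'_f/σ'_0) = 0.18×5.5/(1+1.26)×log₁₀(199.7/153)
    = 0.43805 × 0.11569 = 0.05068 m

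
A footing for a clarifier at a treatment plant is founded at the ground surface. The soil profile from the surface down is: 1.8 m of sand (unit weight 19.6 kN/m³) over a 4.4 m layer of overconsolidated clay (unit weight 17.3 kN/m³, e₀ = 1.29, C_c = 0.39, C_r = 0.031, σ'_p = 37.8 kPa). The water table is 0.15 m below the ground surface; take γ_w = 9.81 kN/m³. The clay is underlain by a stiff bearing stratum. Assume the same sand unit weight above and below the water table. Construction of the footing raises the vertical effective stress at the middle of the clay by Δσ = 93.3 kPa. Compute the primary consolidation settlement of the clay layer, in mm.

Mid-depth of clay below the ground surface: z = 1.8 + 4.4/2 = 4 m.
Total vertical stress at mid-clay: σ_v = 19.6×1.8 + 17.3×2.2 = 73.34 kPa.
Pore pressure: u = 9.81×(4 − 0.15) = 37.769 kPa.
Initial effective stress: σ'_0 = σ_v − u = 73.34 − 37.769 = 35.571 kPa.
Final effective stress: σ'_f = 35.571 + 93.3 = 128.87 kPa.
σ'_f = 128.87 > σ'_p = 37.8 kPa, so the stress path crosses the preconsolidation pressure — recompression up to σ'_p, then virgin compression beyond:
S_c = H/(1+e₀)·[C_r·log₁₀(σ'_p/σ'_0) + C_c·log₁₀(σ'_f/σ'_p)]
    = 4.4/2.29 × [0.031×log₁₀(37.8/35.571) + 0.39×log₁₀(128.87/37.8)]
    = 1.9214 × [0.00081827 + 0.20774] = 0.4007 m

S_c ≈ 401 mm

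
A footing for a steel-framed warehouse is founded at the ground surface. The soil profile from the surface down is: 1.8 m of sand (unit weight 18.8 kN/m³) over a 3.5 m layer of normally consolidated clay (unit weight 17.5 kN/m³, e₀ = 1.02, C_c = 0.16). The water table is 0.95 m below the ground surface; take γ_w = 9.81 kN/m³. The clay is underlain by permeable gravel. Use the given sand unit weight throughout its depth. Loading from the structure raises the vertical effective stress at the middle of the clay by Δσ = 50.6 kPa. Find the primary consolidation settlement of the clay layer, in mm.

Mid-depth of clay below the ground surface: z = 1.8 + 3.5/2 = 3.55 m.
Total vertical stress at mid-clay: σ_v = 18.8×1.8 + 17.5×1.75 = 64.465 kPa.
Pore pressure: u = 9.81×(3.55 − 0.95) = 25.506 kPa.
Initial effective stress: σ'_0 = σ_v − u = 64.465 − 25.506 = 38.959 kPa.
Final effective stress: σ'_f = σ'_0 + Δσ = 38.959 + 50.6 = 89.559 kPa.
Normally consolidated clay, so the full stress increment lies on the virgin compression line:
S_c = C_c·H/(1+e₀)·log₁₀(σ'_f/σ'_0) = 0.16×3.5/(1+1.02)×log₁₀(89.559/38.959)
    = 0.27723 × 0.3615 = 0.1002 m

S_c ≈ 100 mm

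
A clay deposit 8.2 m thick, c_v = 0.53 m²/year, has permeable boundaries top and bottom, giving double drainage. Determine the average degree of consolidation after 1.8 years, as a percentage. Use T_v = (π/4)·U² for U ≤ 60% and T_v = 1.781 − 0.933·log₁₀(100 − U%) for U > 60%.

Drainage path length: H_d = H/2 = 4.1 m (double drainage).
T_v = c_v·t/H_d² = 0.53×1.8/4.1² = 0.056752.
T_v = 0.056752 corresponds to the U ≤ 60% branch:
U = √(4T_v/π) = 0.2688

U ≈ 26.9 %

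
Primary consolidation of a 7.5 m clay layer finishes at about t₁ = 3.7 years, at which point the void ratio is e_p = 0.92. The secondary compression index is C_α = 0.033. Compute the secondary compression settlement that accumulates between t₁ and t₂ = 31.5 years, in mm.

Secondary compression: S_s = C_α·H/(1+e_p)·log₁₀(t₂/t₁)
S_s = 0.033×7.5/(1+0.92)×log₁₀(31.5/3.7)
    = 0.1289 × 0.9301 = 0.1199 m

S_s ≈ 120 mm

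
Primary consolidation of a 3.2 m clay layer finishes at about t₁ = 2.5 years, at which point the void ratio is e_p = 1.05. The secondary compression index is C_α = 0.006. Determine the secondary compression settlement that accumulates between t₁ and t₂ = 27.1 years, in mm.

Secondary compression: S_s = C_α·H/(1+e_p)·log₁₀(t₂/t₁)
S_s = 0.006×3.2/(1+1.05)×log₁₀(27.1/2.5)
    = 0.009366 × 1.035 = 0.009694 m

S_s ≈ 9.69 mm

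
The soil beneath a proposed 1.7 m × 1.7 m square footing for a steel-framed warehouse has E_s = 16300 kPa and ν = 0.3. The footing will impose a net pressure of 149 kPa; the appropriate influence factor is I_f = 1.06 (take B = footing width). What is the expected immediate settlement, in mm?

Immediate (elastic) settlement: S_e = q·B·(1−ν²)/E_s · I_f.
S_e = 149 × 1.7 × (1 − 0.3²) / 16300 × 1.06
    = 149 × 1.7 × 0.91 / 16300 × 1.06
    = 0.01499 m = 14.99 mm

S_e ≈ 15 mm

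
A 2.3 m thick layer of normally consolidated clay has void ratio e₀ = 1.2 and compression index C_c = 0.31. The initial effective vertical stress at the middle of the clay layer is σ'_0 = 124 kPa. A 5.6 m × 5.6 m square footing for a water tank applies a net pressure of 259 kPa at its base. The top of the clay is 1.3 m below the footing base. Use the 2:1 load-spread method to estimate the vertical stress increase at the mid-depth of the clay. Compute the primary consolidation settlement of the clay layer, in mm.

S_c ≈ 98.3 mm

Mid-depth of clay below the footing base: z = 1.3 + 2.3/2 = 2.45 m.
Stress increase at mid-clay by the 2:1 spreading method:
Δσ = qBL/((B+z)(L+z)) = 259×5.6×5.6/((5.6+2.45)(5.6+2.45)) = 125.34 kPa
Final effective stress: σ'_f = σ'_0 + Δσ = 124 + 125.34 = 249.34 kPa.
Normally consolidated clay, so the full stress increment lies on the virgin compression line:
S_c = C_c·H/(1+e₀)·log₁₀(σ'_f/σ'_0) = 0.31×2.3/(1+1.2)×log₁₀(249.34/124)
    = 0.32409 × 0.30337 = 0.09832 m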